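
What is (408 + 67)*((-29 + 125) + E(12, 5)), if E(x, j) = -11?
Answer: 40375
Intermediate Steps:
(408 + 67)*((-29 + 125) + E(12, 5)) = (408 + 67)*((-29 + 125) - 11) = 475*(96 - 11) = 475*85 = 40375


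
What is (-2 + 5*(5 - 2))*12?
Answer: 156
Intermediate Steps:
(-2 + 5*(5 - 2))*12 = (-2 + 5*3)*12 = (-2 + 15)*12 = 13*12 = 156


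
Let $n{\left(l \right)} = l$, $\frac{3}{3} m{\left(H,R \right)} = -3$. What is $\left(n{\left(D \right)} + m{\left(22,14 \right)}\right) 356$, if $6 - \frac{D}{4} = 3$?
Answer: $3204$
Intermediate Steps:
$D = 12$ ($D = 24 - 12 = 12$)
$m{\left(H,R \right)} = -3$
$\left(n{\left(D \right)} + m{\left(22,14 \right)}\right) 356 = \left(12 - 3\right) 356 = 9 \cdot 356 = 3204$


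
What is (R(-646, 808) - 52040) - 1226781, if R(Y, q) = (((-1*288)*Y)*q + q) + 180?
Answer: 149048951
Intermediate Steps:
R(Y, q) = 180 + q - 288*Y*q (R(Y, q) = ((-288*Y)*q + q) + 180 = (-288*Y*q + q) + 180 = (q - 288*Y*q) + 180 = 180 + q - 288*Y*q)
(R(-646, 808) - 52040) - 1226781 = ((180 + 808 - 288*(-646)*808) - 52040) - 1226781 = ((180 + 808 + 150326784) - 52040) - 1226781 = (150327772 - 52040) - 1226781 = 150275732 - 1226781 = 149048951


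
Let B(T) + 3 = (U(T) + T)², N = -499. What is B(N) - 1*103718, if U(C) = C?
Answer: 892283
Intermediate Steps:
B(T) = -3 + 4*T² (B(T) = -3 + (T + T)² = -3 + (2*T)² = -3 + 4*T²)
B(N) - 1*103718 = (-3 + 4*(-499)²) - 1*103718 = (-3 + 4*249001) - 103718 = (-3 + 996004) - 103718 = 996001 - 103718 = 892283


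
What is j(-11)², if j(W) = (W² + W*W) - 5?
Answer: 56169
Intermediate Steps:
j(W) = -5 + 2*W² (j(W) = (W² + W²) - 5 = 2*W² - 5 = -5 + 2*W²)
j(-11)² = (-5 + 2*(-11)²)² = (-5 + 2*121)² = (-5 + 242)² = 237² = 56169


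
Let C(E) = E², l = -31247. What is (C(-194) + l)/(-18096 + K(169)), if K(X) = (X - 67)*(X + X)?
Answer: 6389/16380 ≈ 0.39005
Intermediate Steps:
K(X) = 2*X*(-67 + X) (K(X) = (-67 + X)*(2*X) = 2*X*(-67 + X))
(C(-194) + l)/(-18096 + K(169)) = ((-194)² - 31247)/(-18096 + 2*169*(-67 + 169)) = (37636 - 31247)/(-18096 + 2*169*102) = 6389/(-18096 + 34476) = 6389/16380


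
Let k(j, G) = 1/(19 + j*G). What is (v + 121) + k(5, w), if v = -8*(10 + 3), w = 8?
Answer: 1004/59 ≈ 17.017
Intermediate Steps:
v = -104 (v = -8*13 = -104)
k(j, G) = 1/(19 + G*j)
(v + 121) + k(5, w) = (-104 + 121) + 1/(19 + 8*5) = 17 + 1/(19 + 40) = 17 + 1/59 = 1004/59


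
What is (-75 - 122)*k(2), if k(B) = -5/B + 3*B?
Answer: -1379/2 ≈ -689.50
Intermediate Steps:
(-75 - 122)*k(2) = (-75 - 122)*(-5/2 + 3*2) = -197*(-5*½ + 6) = -197*(-5/2 + 6) = -197*7/2 = -1379/2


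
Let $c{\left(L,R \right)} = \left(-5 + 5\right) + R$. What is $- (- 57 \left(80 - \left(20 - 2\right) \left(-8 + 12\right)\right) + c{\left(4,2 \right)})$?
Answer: $454$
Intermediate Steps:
$c{\left(L,R \right)} = R$ ($c{\left(L,R \right)} = 0 + R = R$)
$- (- 57 \left(80 - \left(20 - 2\right) \left(-8 + 12\right)\right) + c{\left(4,2 \right)}) = - (- 57 \left(80 - \left(20 - 2\right) \left(-8 + 12\right)\right) + 2) = - (- 57 \left(80 - 18 \cdot 4\right) + 2) = - (- 57 \left(80 - 72\right) + 2) = - (\left(-57\right) 8 + 2) = - (-456 + 2) = \left(-1\right) \left(-454\right) = 454$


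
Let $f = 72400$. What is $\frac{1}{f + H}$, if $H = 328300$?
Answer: $\frac{1}{400700} \approx 2.4956 \cdot 10^{-6}$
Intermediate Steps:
$\frac{1}{f + H} = \frac{1}{72400 + 328300} = \frac{1}{400700}$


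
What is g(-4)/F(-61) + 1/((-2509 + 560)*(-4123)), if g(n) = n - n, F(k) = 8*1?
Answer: 1/8035727 ≈ 1.2444e-7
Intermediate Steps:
F(k) = 8
g(n) = 0
g(-4)/F(-61) + 1/((-2509 + 560)*(-4123)) = 0/8 + 1/((-2509 + 560)*(-4123)) = 0*(⅛) - 1/4123/(-1949) = 0 - 1/1949*(-1/4123) = 0 + 1/8035727 = 1/8035727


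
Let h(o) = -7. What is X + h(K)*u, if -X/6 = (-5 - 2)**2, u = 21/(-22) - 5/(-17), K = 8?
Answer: -108227/374 ≈ -289.38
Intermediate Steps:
u = -247/374 (u = 21*(-1/22) - 5*(-1/17) = -21/22 + 5/17 = -247/374 ≈ -0.66043)
X = -294 (X = -6*(-5 - 2)**2 = -6*(-7)**2 = -6*49 = -294)
X + h(K)*u = -294 - 7*(-247/374) = -294 + 1729/374 = -108227/374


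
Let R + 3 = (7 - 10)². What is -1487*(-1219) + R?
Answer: 1812659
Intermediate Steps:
R = 6 (R = -3 + (7 - 10)² = -3 + (-3)² = -3 + 9 = 6)
-1487*(-1219) + R = -1487*(-1219) + 6 = 1812653 + 6 = 1812659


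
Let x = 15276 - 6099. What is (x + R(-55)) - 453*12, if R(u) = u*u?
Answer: 6766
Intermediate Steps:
x = 9177
R(u) = u²
(x + R(-55)) - 453*12 = (9177 + (-55)²) - 453*12 = (9177 + 3025) - 5436 = 12202 - 5436 = 6766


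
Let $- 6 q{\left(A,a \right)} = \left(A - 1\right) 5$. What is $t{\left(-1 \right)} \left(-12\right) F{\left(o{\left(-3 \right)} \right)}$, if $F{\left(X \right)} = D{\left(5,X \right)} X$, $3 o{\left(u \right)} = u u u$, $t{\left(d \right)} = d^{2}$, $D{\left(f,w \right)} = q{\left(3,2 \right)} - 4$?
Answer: $-612$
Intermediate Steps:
$q{\left(A,a \right)} = \frac{5}{6} - \frac{5 A}{6}$ ($q{\left(A,a \right)} = - \frac{\left(A - 1\right) 5}{6} = - \frac{\left(-1 + A\right) 5}{6} = - \frac{-5 + 5 A}{6} = \frac{5}{6} - \frac{5 A}{6}$)
$D{\left(f,w \right)} = - \frac{17}{3}$ ($D{\left(f,w \right)} = \left(\frac{5}{6} - \frac{5}{2}\right) - 4 = - \frac{5}{3} - 4 = - \frac{17}{3}$)
$o{\left(u \right)} = \frac{u^{3}}{3}$ ($o{\left(u \right)} = \frac{u u u}{3} = \frac{u^{2} u}{3} = \frac{u^{3}}{3}$)
$F{\left(X \right)} = - \frac{17 X}{3}$
$t{\left(-1 \right)} \left(-12\right) F{\left(o{\left(-3 \right)} \right)} = \left(-1\right)^{2} \left(-12\right) \left(- \frac{17 \frac{\left(-3\right)^{3}}{3}}{3}\right) = 1 \left(-12\right) \left(- \frac{17 \cdot \frac{1}{3} \left(-27\right)}{3}\right) = - 12 \left(\left(- \frac{17}{3}\right) \left(-9\right)\right) = \left(-12\right) 51 = -612$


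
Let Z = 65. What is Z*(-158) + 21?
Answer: -10249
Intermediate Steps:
Z*(-158) + 21 = 65*(-158) + 21 = -10270 + 21 = -10249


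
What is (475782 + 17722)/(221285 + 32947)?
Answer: 5608/2889 ≈ 1.9412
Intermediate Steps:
(475782 + 17722)/(221285 + 32947) = 493504/254232 = 493504*(1/254232) = 5608/2889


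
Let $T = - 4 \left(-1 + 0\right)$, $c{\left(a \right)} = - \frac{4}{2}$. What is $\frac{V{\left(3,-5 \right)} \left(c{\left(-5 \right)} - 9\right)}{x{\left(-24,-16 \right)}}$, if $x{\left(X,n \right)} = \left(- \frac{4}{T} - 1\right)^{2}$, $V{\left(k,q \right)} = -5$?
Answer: $\frac{55}{4} \approx 13.75$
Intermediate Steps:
$c{\left(a \right)} = -2$ ($c{\left(a \right)} = \left(-4\right) \frac{1}{2} = -2$)
$T = 4$ ($T = \left(-4\right) \left(-1\right) = 4$)
$x{\left(X,n \right)} = 4$ ($x{\left(X,n \right)} = \left(- \frac{4}{4} - 1\right)^{2} = \left(\left(-4\right) \frac{1}{4} - 1\right)^{2} = \left(-1 - 1\right)^{2} = \left(-2\right)^{2} = 4$)
$\frac{V{\left(3,-5 \right)} \left(c{\left(-5 \right)} - 9\right)}{x{\left(-24,-16 \right)}} = \frac{\left(-5\right) \left(-2 - 9\right)}{4} = \left(-5\right) \left(-11\right) \frac{1}{4} = 55 \cdot \frac{1}{4} = \frac{55}{4}$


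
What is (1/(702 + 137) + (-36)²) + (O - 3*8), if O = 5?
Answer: 1071404/839 ≈ 1277.0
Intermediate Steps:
(1/(702 + 137) + (-36)²) + (O - 3*8) = (1/(702 + 137) + (-36)²) + (5 - 3*8) = (1/839 + 1296) + (5 - 24) = (1/839 + 1296) - 19 = 1087345/839 - 19 = 1071404/839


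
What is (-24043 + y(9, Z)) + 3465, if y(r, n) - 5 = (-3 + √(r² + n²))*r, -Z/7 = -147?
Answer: -20600 + 27*√117658 ≈ -11339.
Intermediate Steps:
Z = 1029 (Z = -7*(-147) = 1029)
y(r, n) = 5 + r*(-3 + √(n² + r²)) (y(r, n) = 5 + (-3 + √(r² + n²))*r = 5 + (-3 + √(n² + r²))*r = 5 + r*(-3 + √(n² + r²)))
(-24043 + y(9, Z)) + 3465 = (-24043 + (5 - 3*9 + 9*√(1029² + 9²))) + 3465 = (-24043 + (5 - 27 + 9*√(1058841 + 81))) + 3465 = (-24043 + (5 - 27 + 9*√1058922)) + 3465 = (-24043 + (5 - 27 + 9*(3*√117658))) + 3465 = (-24043 + (5 - 27 + 27*√117658)) + 3465 = (-24043 + (-22 + 27*√117658)) + 3465 = (-24065 + 27*√117658) + 3465 = -20600 + 27*√117658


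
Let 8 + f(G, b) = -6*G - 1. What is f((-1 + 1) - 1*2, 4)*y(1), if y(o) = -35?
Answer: -105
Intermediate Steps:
f(G, b) = -9 - 6*G (f(G, b) = -8 + (-6*G - 1) = -8 + (-1 - 6*G) = -9 - 6*G)
f((-1 + 1) - 1*2, 4)*y(1) = (-9 - 6*((-1 + 1) - 1*2))*(-35) = (-9 - 6*(0 - 2))*(-35) = (-9 - 6*(-2))*(-35) = (-9 + 12)*(-35) = 3*(-35) = -105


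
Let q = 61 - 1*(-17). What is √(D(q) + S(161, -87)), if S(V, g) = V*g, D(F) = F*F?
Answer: I*√7923 ≈ 89.011*I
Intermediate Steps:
q = 78 (q = 61 + 17 = 78)
D(F) = F²
√(D(q) + S(161, -87)) = √(78² + 161*(-87)) = √(6084 - 14007) = √(-7923) = I*√7923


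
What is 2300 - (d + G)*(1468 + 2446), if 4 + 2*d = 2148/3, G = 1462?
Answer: -7113352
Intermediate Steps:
d = 356 (d = -2 + (2148/3)/2 = -2 + (2148*(⅓))/2 = -2 + (½)*716 = -2 + 358 = 356)
2300 - (d + G)*(1468 + 2446) = 2300 - (356 + 1462)*(1468 + 2446) = 2300 - 1818*3914 = 2300 - 1*7115652 = 2300 - 7115652 = -7113352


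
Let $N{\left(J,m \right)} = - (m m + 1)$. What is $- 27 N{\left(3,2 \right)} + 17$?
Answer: $152$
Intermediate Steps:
$N{\left(J,m \right)} = -1 - m^{2}$ ($N{\left(J,m \right)} = - (m^{2} + 1) = - (1 + m^{2}) = -1 - m^{2}$)
$- 27 N{\left(3,2 \right)} + 17 = - 27 \left(-1 - 2^{2}\right) + 17 = - 27 \left(-1 - 4\right) + 17 = \left(-27\right) \left(-5\right) + 17 = 135 + 17 = 152$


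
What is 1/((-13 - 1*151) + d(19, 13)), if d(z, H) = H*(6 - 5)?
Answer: -1/151 ≈ -0.0066225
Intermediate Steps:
d(z, H) = H (d(z, H) = H*1 = H)
1/((-13 - 1*151) + d(19, 13)) = 1/((-13 - 1*151) + 13) = 1/((-13 - 151) + 13) = 1/(-164 + 13) = 1/(-151) = -1/151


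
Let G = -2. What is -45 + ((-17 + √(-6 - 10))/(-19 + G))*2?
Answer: -911/21 - 8*I/21 ≈ -43.381 - 0.38095*I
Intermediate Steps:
-45 + ((-17 + √(-6 - 10))/(-19 + G))*2 = -45 + ((-17 + √(-6 - 10))/(-19 - 2))*2 = -45 + ((-17 + √(-16))/(-21))*2 = -45 + ((-17 + 4*I)*(-1/21))*2 = -45 + (17/21 - 4*I/21)*2 = -45 + (34/21 - 8*I/21) = -911/21 - 8*I/21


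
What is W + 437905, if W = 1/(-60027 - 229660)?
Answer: 126855385734/289687 ≈ 4.3791e+5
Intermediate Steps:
W = -1/289687 (W = 1/(-289687) = -1/289687 ≈ -3.4520e-6)
W + 437905 = -1/289687 + 437905 = 126855385734/289687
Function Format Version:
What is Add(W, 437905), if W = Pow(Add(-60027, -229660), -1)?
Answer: Rational(126855385734, 289687) ≈ 4.3791e+5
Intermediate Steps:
W = Rational(-1, 289687) (W = Pow(-289687, -1) = Rational(-1, 289687) ≈ -3.4520e-6)
Add(W, 437905) = Add(Rational(-1, 289687), 437905) = Rational(126855385734, 289687)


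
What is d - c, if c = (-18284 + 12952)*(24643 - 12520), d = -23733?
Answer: 64616103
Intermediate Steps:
c = -64639836 (c = -5332*12123 = -64639836)
d - c = -23733 - 1*(-64639836) = -23733 + 64639836 = 64616103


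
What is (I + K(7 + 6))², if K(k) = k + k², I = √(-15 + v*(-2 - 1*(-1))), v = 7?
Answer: (182 + I*√22)² ≈ 33102.0 + 1707.3*I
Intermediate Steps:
I = I*√22 (I = √(-15 + 7*(-2 - 1*(-1))) = √(-15 + 7*(-2 + 1)) = √(-15 + 7*(-1)) = √(-15 - 7) = √(-22) = I*√22 ≈ 4.6904*I)
(I + K(7 + 6))² = (I*√22 + (7 + 6)*(1 + (7 + 6)))² = (I*√22 + 13*(1 + 13))² = (I*√22 + 13*14)² = (I*√22 + 182)² = (182 + I*√22)²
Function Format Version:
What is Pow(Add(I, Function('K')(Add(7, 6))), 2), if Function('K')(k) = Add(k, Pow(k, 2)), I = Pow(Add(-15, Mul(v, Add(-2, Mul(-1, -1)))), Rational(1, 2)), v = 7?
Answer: Pow(Add(182, Mul(I, Pow(22, Rational(1, 2)))), 2) ≈ Add(33102., Mul(1707.3, I))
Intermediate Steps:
I = Mul(I, Pow(22, Rational(1, 2))) (I = Pow(Add(-15, Mul(7, Add(-2, Mul(-1, -1)))), Rational(1, 2)) = Pow(Add(-15, Mul(7, Add(-2, 1))), Rational(1, 2)) = Pow(Add(-15, Mul(7, -1)), Rational(1, 2)) = Pow(Add(-15, -7), Rational(1, 2)) = Pow(-22, Rational(1, 2)) = Mul(I, Pow(22, Rational(1, 2))) ≈ Mul(4.6904, I))
Pow(Add(I, Function('K')(Add(7, 6))), 2) = Pow(Add(Mul(I, Pow(22, Rational(1, 2))), Mul(Add(7, 6), Add(1, Add(7, 6)))), 2) = Pow(Add(Mul(I, Pow(22, Rational(1, 2))), Mul(13, Add(1, 13))), 2) = Pow(Add(Mul(I, Pow(22, Rational(1, 2))), Mul(13, 14)), 2) = Pow(Add(Mul(I, Pow(22, Rational(1, 2))), 182), 2) = Pow(Add(182, Mul(I, Pow(22, Rational(1, 2)))), 2)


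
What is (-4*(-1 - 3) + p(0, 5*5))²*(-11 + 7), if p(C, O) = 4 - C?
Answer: -1600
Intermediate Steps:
(-4*(-1 - 3) + p(0, 5*5))²*(-11 + 7) = (-4*(-1 - 3) + (4 - 1*0))²*(-11 + 7) = (-4*(-4) + (4 + 0))²*(-4) = (16 + 4)²*(-4) = 20²*(-4) = 400*(-4) = -1600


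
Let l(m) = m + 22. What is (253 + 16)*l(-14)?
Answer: 2152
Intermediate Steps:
l(m) = 22 + m
(253 + 16)*l(-14) = (253 + 16)*(22 - 14) = 269*8 = 2152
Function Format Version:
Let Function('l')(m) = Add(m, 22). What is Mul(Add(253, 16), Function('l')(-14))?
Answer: 2152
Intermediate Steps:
Function('l')(m) = Add(22, m)
Mul(Add(253, 16), Function('l')(-14)) = Mul(Add(253, 16), Add(22, -14)) = Mul(269, 8) = 2152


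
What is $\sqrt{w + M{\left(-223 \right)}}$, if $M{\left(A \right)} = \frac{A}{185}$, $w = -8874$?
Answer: $\frac{i \sqrt{303753905}}{185} \approx 94.208 i$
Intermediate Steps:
$M{\left(A \right)} = \frac{A}{185}$ ($M{\left(A \right)} = A \frac{1}{185} = \frac{A}{185}$)
$\sqrt{w + M{\left(-223 \right)}} = \sqrt{-8874 + \frac{1}{185} \left(-223\right)} = \sqrt{-8874 - \frac{223}{185}} = \sqrt{- \frac{1641913}{185}} = \frac{i \sqrt{303753905}}{185}$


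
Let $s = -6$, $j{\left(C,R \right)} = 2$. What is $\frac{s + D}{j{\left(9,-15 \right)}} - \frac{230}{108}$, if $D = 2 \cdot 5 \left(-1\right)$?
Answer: $- \frac{547}{54} \approx -10.13$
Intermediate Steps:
$D = -10$ ($D = 10 \left(-1\right) = -10$)
$\frac{s + D}{j{\left(9,-15 \right)}} - \frac{230}{108} = \frac{-6 - 10}{2} - \frac{230}{108} = \left(-16\right) \frac{1}{2} - \frac{115}{54} = -8 - \frac{115}{54} = - \frac{547}{54}$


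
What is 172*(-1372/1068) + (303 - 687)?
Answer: -161524/267 ≈ -604.96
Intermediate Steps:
172*(-1372/1068) + (303 - 687) = 172*(-1372*1/1068) - 384 = 172*(-343/267) - 384 = -58996/267 - 384 = -161524/267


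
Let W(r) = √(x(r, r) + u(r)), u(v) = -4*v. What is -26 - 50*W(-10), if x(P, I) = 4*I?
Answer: -26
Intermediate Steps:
W(r) = 0 (W(r) = √(4*r - 4*r) = √0 = 0)
-26 - 50*W(-10) = -26 - 50*0 = -26 + 0 = -26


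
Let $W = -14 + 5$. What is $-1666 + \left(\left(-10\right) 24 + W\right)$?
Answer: $-1915$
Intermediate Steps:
$W = -9$
$-1666 + \left(\left(-10\right) 24 + W\right) = -1666 - 249 = -1915$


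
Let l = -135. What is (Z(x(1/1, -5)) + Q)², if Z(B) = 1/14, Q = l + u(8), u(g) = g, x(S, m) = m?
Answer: 3157729/196 ≈ 16111.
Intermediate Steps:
Q = -127 (Q = -135 + 8 = -127)
Z(B) = 1/14
(Z(x(1/1, -5)) + Q)² = (1/14 - 127)² = (-1777/14)² = 3157729/196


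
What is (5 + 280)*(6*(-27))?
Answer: -46170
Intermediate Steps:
(5 + 280)*(6*(-27)) = 285*(-162) = -46170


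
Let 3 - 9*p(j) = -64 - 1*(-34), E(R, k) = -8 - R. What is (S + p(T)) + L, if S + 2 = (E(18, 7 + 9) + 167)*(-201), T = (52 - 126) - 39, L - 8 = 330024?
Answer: 905078/3 ≈ 3.0169e+5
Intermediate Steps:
L = 330032 (L = 8 + 330024 = 330032)
T = -113 (T = -74 - 39 = -113)
p(j) = 11/3 (p(j) = ⅓ - (-64 - 1*(-34))/9 = ⅓ - (-64 + 34)/9 = ⅓ - ⅑*(-30) = ⅓ + 10/3 = 11/3)
S = -28343 (S = -2 + ((-8 - 1*18) + 167)*(-201) = -2 + ((-8 - 18) + 167)*(-201) = -2 + (-26 + 167)*(-201) = -2 + 141*(-201) = -2 - 28341 = -28343)
(S + p(T)) + L = (-28343 + 11/3) + 330032 = -85018/3 + 330032 = 905078/3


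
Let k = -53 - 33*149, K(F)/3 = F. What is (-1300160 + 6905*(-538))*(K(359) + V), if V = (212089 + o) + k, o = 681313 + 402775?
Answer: -6480868874200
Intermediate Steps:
K(F) = 3*F
o = 1084088
k = -4970 (k = -53 - 4917 = -4970)
V = 1291207 (V = (212089 + 1084088) - 4970 = 1296177 - 4970 = 1291207)
(-1300160 + 6905*(-538))*(K(359) + V) = (-1300160 + 6905*(-538))*(3*359 + 1291207) = (-1300160 - 3714890)*(1077 + 1291207) = -5015050*1292284 = -6480868874200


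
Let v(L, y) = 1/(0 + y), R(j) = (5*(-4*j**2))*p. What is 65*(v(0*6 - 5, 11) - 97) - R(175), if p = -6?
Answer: -40494290/11 ≈ -3.6813e+6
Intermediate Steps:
R(j) = 120*j**2 (R(j) = (5*(-4*j**2))*(-6) = -20*j**2*(-6) = 120*j**2)
v(L, y) = 1/y
65*(v(0*6 - 5, 11) - 97) - R(175) = 65*(1/11 - 97) - 120*175**2 = 65*(1/11 - 97) - 120*30625 = 65*(-1066/11) - 1*3675000 = -69290/11 - 3675000 = -40494290/11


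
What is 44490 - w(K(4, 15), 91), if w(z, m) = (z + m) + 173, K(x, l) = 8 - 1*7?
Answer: 44225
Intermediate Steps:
K(x, l) = 1 (K(x, l) = 8 - 7 = 1)
w(z, m) = 173 + m + z (w(z, m) = (m + z) + 173 = 173 + m + z)
44490 - w(K(4, 15), 91) = 44490 - (173 + 91 + 1) = 44490 - 1*265 = 44490 - 265 = 44225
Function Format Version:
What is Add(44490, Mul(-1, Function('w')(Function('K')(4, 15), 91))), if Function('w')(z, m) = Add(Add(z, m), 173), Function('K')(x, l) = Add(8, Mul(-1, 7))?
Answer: 44225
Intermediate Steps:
Function('K')(x, l) = 1 (Function('K')(x, l) = Add(8, -7) = 1)
Function('w')(z, m) = Add(173, m, z) (Function('w')(z, m) = Add(Add(m, z), 173) = Add(173, m, z))
Add(44490, Mul(-1, Function('w')(Function('K')(4, 15), 91))) = Add(44490, Mul(-1, Add(173, 91, 1))) = Add(44490, Mul(-1, 265)) = Add(44490, -265) = 44225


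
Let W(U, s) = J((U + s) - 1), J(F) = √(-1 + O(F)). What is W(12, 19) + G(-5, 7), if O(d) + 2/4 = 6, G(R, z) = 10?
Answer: 10 + 3*√2/2 ≈ 12.121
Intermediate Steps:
O(d) = 11/2 (O(d) = -½ + 6 = 11/2)
J(F) = 3*√2/2 (J(F) = √(-1 + 11/2) = √(9/2) = 3*√2/2)
W(U, s) = 3*√2/2
W(12, 19) + G(-5, 7) = 3*√2/2 + 10 = 10 + 3*√2/2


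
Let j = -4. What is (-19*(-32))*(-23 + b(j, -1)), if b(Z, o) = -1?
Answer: -14592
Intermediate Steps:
(-19*(-32))*(-23 + b(j, -1)) = (-19*(-32))*(-23 - 1) = 608*(-24) = -14592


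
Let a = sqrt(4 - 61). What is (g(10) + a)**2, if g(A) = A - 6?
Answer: (4 + I*sqrt(57))**2 ≈ -41.0 + 60.399*I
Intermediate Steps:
g(A) = -6 + A
a = I*sqrt(57) (a = sqrt(-57) = I*sqrt(57) ≈ 7.5498*I)
(g(10) + a)**2 = ((-6 + 10) + I*sqrt(57))**2 = (4 + I*sqrt(57))**2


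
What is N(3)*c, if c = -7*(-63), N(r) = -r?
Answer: -1323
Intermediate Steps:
c = 441
N(3)*c = -1*3*441 = -3*441 = -1323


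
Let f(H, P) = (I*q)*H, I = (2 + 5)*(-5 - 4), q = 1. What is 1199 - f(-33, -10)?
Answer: -880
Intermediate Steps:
I = -63 (I = 7*(-9) = -63)
f(H, P) = -63*H (f(H, P) = (-63*1)*H = -63*H)
1199 - f(-33, -10) = 1199 - (-63)*(-33) = 1199 - 1*2079 = 1199 - 2079 = -880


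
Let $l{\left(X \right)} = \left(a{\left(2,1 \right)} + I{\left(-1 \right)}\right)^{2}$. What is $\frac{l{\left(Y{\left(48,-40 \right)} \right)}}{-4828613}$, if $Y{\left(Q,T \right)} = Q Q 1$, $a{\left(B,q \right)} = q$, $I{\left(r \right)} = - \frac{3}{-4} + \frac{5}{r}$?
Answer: $- \frac{169}{77257808} \approx -2.1875 \cdot 10^{-6}$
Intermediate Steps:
$I{\left(r \right)} = \frac{3}{4} + \frac{5}{r}$ ($I{\left(r \right)} = \left(-3\right) \left(- \frac{1}{4}\right) + \frac{5}{r} = \frac{3}{4} + \frac{5}{r}$)
$Y{\left(Q,T \right)} = Q^{2}$ ($Y{\left(Q,T \right)} = Q^{2} \cdot 1 = Q^{2}$)
$l{\left(X \right)} = \frac{169}{16}$ ($l{\left(X \right)} = \left(1 + \left(\frac{3}{4} + \frac{5}{-1}\right)\right)^{2} = \left(1 + \left(\frac{3}{4} + 5 \left(-1\right)\right)\right)^{2} = \left(1 + \left(\frac{3}{4} - 5\right)\right)^{2} = \left(1 - \frac{17}{4}\right)^{2} = \left(- \frac{13}{4}\right)^{2} = \frac{169}{16}$)
$\frac{l{\left(Y{\left(48,-40 \right)} \right)}}{-4828613} = \frac{169}{16 \left(-4828613\right)} = \frac{169}{16} \left(- \frac{1}{4828613}\right) = - \frac{169}{77257808}$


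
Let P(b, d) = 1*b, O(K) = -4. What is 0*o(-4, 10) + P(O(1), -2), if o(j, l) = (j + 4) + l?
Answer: -4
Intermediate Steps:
P(b, d) = b
o(j, l) = 4 + j + l (o(j, l) = (4 + j) + l = 4 + j + l)
0*o(-4, 10) + P(O(1), -2) = 0*(4 - 4 + 10) - 4 = 0*10 - 4 = 0 - 4 = -4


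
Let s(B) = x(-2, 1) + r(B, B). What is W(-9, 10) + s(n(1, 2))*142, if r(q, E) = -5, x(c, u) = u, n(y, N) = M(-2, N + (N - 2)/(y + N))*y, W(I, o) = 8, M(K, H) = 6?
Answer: -560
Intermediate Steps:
n(y, N) = 6*y
s(B) = -4 (s(B) = 1 - 5 = -4)
W(-9, 10) + s(n(1, 2))*142 = 8 - 4*142 = 8 - 568 = -560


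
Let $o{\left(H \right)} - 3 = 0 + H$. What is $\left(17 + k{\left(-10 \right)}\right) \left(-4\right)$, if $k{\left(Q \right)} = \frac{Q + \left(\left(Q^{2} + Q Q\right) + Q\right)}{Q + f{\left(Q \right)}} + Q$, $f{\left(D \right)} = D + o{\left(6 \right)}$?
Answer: $\frac{412}{11} \approx 37.455$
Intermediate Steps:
$o{\left(H \right)} = 3 + H$ ($o{\left(H \right)} = 3 + \left(0 + H\right) = 3 + H$)
$f{\left(D \right)} = 9 + D$ ($f{\left(D \right)} = D + \left(3 + 6\right) = D + 9 = 9 + D$)
$k{\left(Q \right)} = Q + \frac{2 Q + 2 Q^{2}}{9 + 2 Q}$ ($k{\left(Q \right)} = \frac{Q + \left(\left(Q^{2} + Q Q\right) + Q\right)}{Q + \left(9 + Q\right)} + Q = \frac{Q + \left(\left(Q^{2} + Q^{2}\right) + Q\right)}{9 + 2 Q} + Q = \frac{Q + \left(2 Q^{2} + Q\right)}{9 + 2 Q} + Q = \frac{Q + \left(Q + 2 Q^{2}\right)}{9 + 2 Q} + Q = \frac{2 Q + 2 Q^{2}}{9 + 2 Q} + Q = Q + \frac{2 Q + 2 Q^{2}}{9 + 2 Q}$)
$\left(17 + k{\left(-10 \right)}\right) \left(-4\right) = \left(17 - \frac{10 \left(11 + 4 \left(-10\right)\right)}{9 + 2 \left(-10\right)}\right) \left(-4\right) = \left(17 - \frac{10 \left(11 - 40\right)}{9 - 20}\right) \left(-4\right) = \left(17 - 10 \frac{1}{-11} \left(-29\right)\right) \left(-4\right) = \left(17 - \left(- \frac{10}{11}\right) \left(-29\right)\right) \left(-4\right) = \left(17 - \frac{290}{11}\right) \left(-4\right) = \left(- \frac{103}{11}\right) \left(-4\right) = \frac{412}{11}$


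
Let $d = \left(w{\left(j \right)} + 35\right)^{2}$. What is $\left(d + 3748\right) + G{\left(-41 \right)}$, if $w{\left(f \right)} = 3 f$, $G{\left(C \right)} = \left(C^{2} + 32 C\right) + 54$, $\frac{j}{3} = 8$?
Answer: $15620$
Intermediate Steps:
$j = 24$ ($j = 3 \cdot 8 = 24$)
$G{\left(C \right)} = 54 + C^{2} + 32 C$
$d = 11449$ ($d = \left(3 \cdot 24 + 35\right)^{2} = \left(72 + 35\right)^{2} = 107^{2} = 11449$)
$\left(d + 3748\right) + G{\left(-41 \right)} = \left(11449 + 3748\right) + \left(54 + \left(-41\right)^{2} + 32 \left(-41\right)\right) = 15197 + \left(54 + 1681 - 1312\right) = 15197 + 423 = 15620$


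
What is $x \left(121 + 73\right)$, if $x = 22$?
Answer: $4268$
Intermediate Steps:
$x \left(121 + 73\right) = 22 \left(121 + 73\right) = 22 \cdot 194 = 4268$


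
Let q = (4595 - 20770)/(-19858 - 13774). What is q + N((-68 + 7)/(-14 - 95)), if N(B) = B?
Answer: 3814627/3665888 ≈ 1.0406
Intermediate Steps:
q = 16175/33632 (q = -16175/(-33632) = -16175*(-1/33632) = 16175/33632 ≈ 0.48094)
q + N((-68 + 7)/(-14 - 95)) = 16175/33632 + (-68 + 7)/(-14 - 95) = 16175/33632 - 61/(-109) = 16175/33632 - 61*(-1/109) = 16175/33632 + 61/109 = 3814627/3665888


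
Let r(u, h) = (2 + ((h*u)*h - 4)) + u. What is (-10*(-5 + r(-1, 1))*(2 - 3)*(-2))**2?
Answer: 32400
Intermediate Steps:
r(u, h) = -2 + u + u*h**2 (r(u, h) = (2 + (u*h**2 - 4)) + u = (2 + (-4 + u*h**2)) + u = (-2 + u*h**2) + u = -2 + u + u*h**2)
(-10*(-5 + r(-1, 1))*(2 - 3)*(-2))**2 = (-10*(-5 + (-2 - 1 - 1*1**2))*(2 - 3)*(-2))**2 = (-10*(-5 + (-2 - 1 - 1*1))*(-1)*(-2))**2 = (-10*(-5 + (-2 - 1 - 1))*(-1)*(-2))**2 = (-10*(-5 - 4)*(-1)*(-2))**2 = (-10*(-9*(-1))*(-2))**2 = (-10*9*(-2))**2 = (-5*18*(-2))**2 = (-90*(-2))**2 = 180**2 = 32400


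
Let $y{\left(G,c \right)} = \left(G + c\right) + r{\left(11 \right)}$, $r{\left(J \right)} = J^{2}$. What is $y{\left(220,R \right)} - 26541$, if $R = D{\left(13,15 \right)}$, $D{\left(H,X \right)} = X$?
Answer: $-26185$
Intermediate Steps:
$R = 15$
$y{\left(G,c \right)} = 121 + G + c$ ($y{\left(G,c \right)} = \left(G + c\right) + 11^{2} = \left(G + c\right) + 121 = 121 + G + c$)
$y{\left(220,R \right)} - 26541 = \left(121 + 220 + 15\right) - 26541 = 356 - 26541 = -26185$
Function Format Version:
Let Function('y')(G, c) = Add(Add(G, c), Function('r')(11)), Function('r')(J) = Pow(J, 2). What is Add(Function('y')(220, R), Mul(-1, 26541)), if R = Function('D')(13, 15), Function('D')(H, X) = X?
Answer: -26185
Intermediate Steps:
R = 15
Function('y')(G, c) = Add(121, G, c) (Function('y')(G, c) = Add(Add(G, c), Pow(11, 2)) = Add(Add(G, c), 121) = Add(121, G, c))
Add(Function('y')(220, R), Mul(-1, 26541)) = Add(Add(121, 220, 15), Mul(-1, 26541)) = Add(356, -26541) = -26185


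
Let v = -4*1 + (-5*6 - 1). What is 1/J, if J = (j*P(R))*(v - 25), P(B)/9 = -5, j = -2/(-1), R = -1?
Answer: 1/5400 ≈ 0.00018519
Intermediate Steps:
j = 2 (j = -2*(-1) = 2)
P(B) = -45 (P(B) = 9*(-5) = -45)
v = -35 (v = -4 + (-30 - 1) = -4 - 31 = -35)
J = 5400 (J = (2*(-45))*(-35 - 25) = -90*(-60) = 5400)
1/J = 1/5400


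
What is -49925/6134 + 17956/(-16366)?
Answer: -463607327/50194522 ≈ -9.2362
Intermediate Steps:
-49925/6134 + 17956/(-16366) = -49925*1/6134 + 17956*(-1/16366) = -49925/6134 - 8978/8183 = -463607327/50194522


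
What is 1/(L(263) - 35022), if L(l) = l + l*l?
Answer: 1/34410 ≈ 2.9061e-5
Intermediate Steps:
L(l) = l + l²
1/(L(263) - 35022) = 1/(263*(1 + 263) - 35022) = 1/(263*264 - 35022) = 1/(69432 - 35022) = 1/34410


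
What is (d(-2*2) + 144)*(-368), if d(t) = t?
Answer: -51520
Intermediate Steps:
(d(-2*2) + 144)*(-368) = (-2*2 + 144)*(-368) = (-4 + 144)*(-368) = 140*(-368) = -51520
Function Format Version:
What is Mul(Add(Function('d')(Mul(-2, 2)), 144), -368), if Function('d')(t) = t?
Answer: -51520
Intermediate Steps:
Mul(Add(Function('d')(Mul(-2, 2)), 144), -368) = Mul(Add(Mul(-2, 2), 144), -368) = Mul(Add(-4, 144), -368) = Mul(140, -368) = -51520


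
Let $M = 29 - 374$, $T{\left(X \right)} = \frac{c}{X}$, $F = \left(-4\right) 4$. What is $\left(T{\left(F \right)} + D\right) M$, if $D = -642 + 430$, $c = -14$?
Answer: $\frac{582705}{8} \approx 72838.0$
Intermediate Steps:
$F = -16$
$T{\left(X \right)} = - \frac{14}{X}$
$D = -212$
$M = -345$
$\left(T{\left(F \right)} + D\right) M = \left(- \frac{14}{-16} - 212\right) \left(-345\right) = \left(\left(-14\right) \left(- \frac{1}{16}\right) - 212\right) \left(-345\right) = \left(\frac{7}{8} - 212\right) \left(-345\right) = \left(- \frac{1689}{8}\right) \left(-345\right) = \frac{582705}{8}$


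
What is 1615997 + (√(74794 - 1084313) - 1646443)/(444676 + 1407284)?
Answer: 2992760157677/1851960 + I*√1009519/1851960 ≈ 1.616e+6 + 0.00054253*I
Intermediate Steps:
1615997 + (√(74794 - 1084313) - 1646443)/(444676 + 1407284) = 1615997 + (√(-1009519) - 1646443)/1851960 = 1615997 + (I*√1009519 - 1646443)*(1/1851960) = 1615997 + (-1646443 + I*√1009519)*(1/1851960) = 1615997 + (-1646443/1851960 + I*√1009519/1851960) = 2992760157677/1851960 + I*√1009519/1851960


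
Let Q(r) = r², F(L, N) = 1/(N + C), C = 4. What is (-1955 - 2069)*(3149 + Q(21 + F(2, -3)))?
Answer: -14619192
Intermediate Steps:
F(L, N) = 1/(4 + N) (F(L, N) = 1/(N + 4) = 1/(4 + N))
(-1955 - 2069)*(3149 + Q(21 + F(2, -3))) = (-1955 - 2069)*(3149 + (21 + 1/(4 - 3))²) = -4024*(3149 + (21 + 1/1)²) = -4024*(3149 + (21 + 1)²) = -4024*(3149 + 22²) = -4024*(3149 + 484) = -4024*3633 = -14619192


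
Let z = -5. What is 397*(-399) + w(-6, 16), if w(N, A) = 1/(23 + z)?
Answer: -2851253/18 ≈ -1.5840e+5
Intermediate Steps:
w(N, A) = 1/18 (w(N, A) = 1/(23 - 5) = 1/18)
397*(-399) + w(-6, 16) = 397*(-399) + 1/18 = -158403 + 1/18 = -2851253/18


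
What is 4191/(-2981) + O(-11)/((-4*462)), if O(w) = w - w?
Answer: -381/271 ≈ -1.4059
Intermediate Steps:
O(w) = 0
4191/(-2981) + O(-11)/((-4*462)) = 4191/(-2981) + 0/((-4*462)) = 4191*(-1/2981) + 0/(-1848) = -381/271 + 0*(-1/1848) = -381/271 + 0 = -381/271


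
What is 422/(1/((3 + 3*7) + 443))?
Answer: 197074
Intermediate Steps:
422/(1/((3 + 3*7) + 443)) = 422/(1/((3 + 21) + 443)) = 422/(1/(24 + 443)) = 422/(1/467) = 422*467 = 197074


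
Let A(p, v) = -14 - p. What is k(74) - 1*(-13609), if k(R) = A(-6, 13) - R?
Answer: 13527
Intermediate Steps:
k(R) = -8 - R (k(R) = (-14 - 1*(-6)) - R = (-14 + 6) - R = -8 - R)
k(74) - 1*(-13609) = (-8 - 1*74) - 1*(-13609) = (-8 - 74) + 13609 = -82 + 13609 = 13527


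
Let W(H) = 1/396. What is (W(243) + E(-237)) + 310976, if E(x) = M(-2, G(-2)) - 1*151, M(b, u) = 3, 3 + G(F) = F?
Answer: 123087889/396 ≈ 3.1083e+5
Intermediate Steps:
W(H) = 1/396
G(F) = -3 + F
E(x) = -148 (E(x) = 3 - 1*151 = 3 - 151 = -148)
(W(243) + E(-237)) + 310976 = (1/396 - 148) + 310976 = -58607/396 + 310976 = 123087889/396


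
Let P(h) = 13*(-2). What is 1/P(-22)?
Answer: -1/26 ≈ -0.038462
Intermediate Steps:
P(h) = -26
1/P(-22) = 1/(-26) = -1/26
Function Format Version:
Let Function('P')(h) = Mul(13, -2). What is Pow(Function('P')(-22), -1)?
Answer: Rational(-1, 26) ≈ -0.038462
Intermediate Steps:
Function('P')(h) = -26
Pow(Function('P')(-22), -1) = Pow(-26, -1) = Rational(-1, 26)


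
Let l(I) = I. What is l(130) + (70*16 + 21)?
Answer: 1271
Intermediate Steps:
l(130) + (70*16 + 21) = 130 + (70*16 + 21) = 130 + (1120 + 21) = 130 + 1141 = 1271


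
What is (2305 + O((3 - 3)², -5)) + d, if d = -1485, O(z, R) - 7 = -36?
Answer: 791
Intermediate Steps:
O(z, R) = -29 (O(z, R) = 7 - 36 = -29)
(2305 + O((3 - 3)², -5)) + d = (2305 - 29) - 1485 = 2276 - 1485 = 791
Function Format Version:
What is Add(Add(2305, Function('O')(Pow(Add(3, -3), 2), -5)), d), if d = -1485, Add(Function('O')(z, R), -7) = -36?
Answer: 791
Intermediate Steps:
Function('O')(z, R) = -29 (Function('O')(z, R) = Add(7, -36) = -29)
Add(Add(2305, Function('O')(Pow(Add(3, -3), 2), -5)), d) = Add(Add(2305, -29), -1485) = Add(2276, -1485) = 791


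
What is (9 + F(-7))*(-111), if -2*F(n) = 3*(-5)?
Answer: -3663/2 ≈ -1831.5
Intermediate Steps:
F(n) = 15/2 (F(n) = -3*(-5)/2 = -1/2*(-15) = 15/2)
(9 + F(-7))*(-111) = (9 + 15/2)*(-111) = (33/2)*(-111) = -3663/2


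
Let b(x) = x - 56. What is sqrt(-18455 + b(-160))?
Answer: I*sqrt(18671) ≈ 136.64*I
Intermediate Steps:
b(x) = -56 + x
sqrt(-18455 + b(-160)) = sqrt(-18455 + (-56 - 160)) = sqrt(-18455 - 216) = sqrt(-18671) = I*sqrt(18671)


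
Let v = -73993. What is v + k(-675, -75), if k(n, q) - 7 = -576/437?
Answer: -32332458/437 ≈ -73987.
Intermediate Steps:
k(n, q) = 2483/437 (k(n, q) = 7 - 576/437 = 2483/437)
v + k(-675, -75) = -73993 + 2483/437 = -32332458/437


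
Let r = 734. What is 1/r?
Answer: 1/734 ≈ 0.0013624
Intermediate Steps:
1/r = 1/734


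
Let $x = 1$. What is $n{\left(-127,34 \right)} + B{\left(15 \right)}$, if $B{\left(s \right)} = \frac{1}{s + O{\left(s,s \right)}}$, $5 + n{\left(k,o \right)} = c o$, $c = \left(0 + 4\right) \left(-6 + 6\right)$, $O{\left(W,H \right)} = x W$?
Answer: $- \frac{149}{30} \approx -4.9667$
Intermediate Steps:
$O{\left(W,H \right)} = W$ ($O{\left(W,H \right)} = 1 W = W$)
$c = 0$ ($c = 4 \cdot 0 = 0$)
$n{\left(k,o \right)} = -5$ ($n{\left(k,o \right)} = -5 + 0 o = -5 + 0 = -5$)
$B{\left(s \right)} = \frac{1}{2 s}$ ($B{\left(s \right)} = \frac{1}{s + s} = \frac{1}{2 s}$)
$n{\left(-127,34 \right)} + B{\left(15 \right)} = -5 + \frac{1}{2 \cdot 15} = -5 + \frac{1}{2} \cdot \frac{1}{15} = -5 + \frac{1}{30} = - \frac{149}{30}$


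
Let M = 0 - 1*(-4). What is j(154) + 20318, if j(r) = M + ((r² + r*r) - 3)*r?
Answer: 7324388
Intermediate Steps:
M = 4 (M = 0 + 4 = 4)
j(r) = 4 + r*(-3 + 2*r²) (j(r) = 4 + ((r² + r*r) - 3)*r = 4 + ((r² + r²) - 3)*r = 4 + (2*r² - 3)*r = 4 + (-3 + 2*r²)*r = 4 + r*(-3 + 2*r²))
j(154) + 20318 = (4 - 3*154 + 2*154³) + 20318 = (4 - 462 + 2*3652264) + 20318 = (4 - 462 + 7304528) + 20318 = 7304070 + 20318 = 7324388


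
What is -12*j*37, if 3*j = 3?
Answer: -444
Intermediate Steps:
j = 1 (j = (⅓)*3 = 1)
-12*j*37 = -12*1*37 = -12*37 = -444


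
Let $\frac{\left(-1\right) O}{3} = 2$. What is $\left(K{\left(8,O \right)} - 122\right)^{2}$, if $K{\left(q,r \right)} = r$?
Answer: $16384$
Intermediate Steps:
$O = -6$ ($O = \left(-3\right) 2 = -6$)
$\left(K{\left(8,O \right)} - 122\right)^{2} = \left(-6 - 122\right)^{2} = \left(-128\right)^{2} = 16384$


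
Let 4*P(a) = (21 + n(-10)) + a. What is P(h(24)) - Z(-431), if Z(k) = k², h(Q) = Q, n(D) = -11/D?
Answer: -7429979/40 ≈ -1.8575e+5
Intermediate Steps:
P(a) = 221/40 + a/4 (P(a) = ((21 - 11/(-10)) + a)/4 = ((21 - 11*(-⅒)) + a)/4 = ((21 + 11/10) + a)/4 = (221/10 + a)/4 = 221/40 + a/4)
P(h(24)) - Z(-431) = (221/40 + (¼)*24) - 1*(-431)² = (221/40 + 6) - 1*185761 = 461/40 - 185761 = -7429979/40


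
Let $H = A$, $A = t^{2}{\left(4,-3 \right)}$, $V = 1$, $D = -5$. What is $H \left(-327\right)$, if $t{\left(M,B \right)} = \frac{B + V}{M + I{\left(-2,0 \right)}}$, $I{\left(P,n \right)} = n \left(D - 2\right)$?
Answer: $- \frac{327}{4} \approx -81.75$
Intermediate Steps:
$I{\left(P,n \right)} = - 7 n$ ($I{\left(P,n \right)} = n \left(-5 - 2\right) = n \left(-7\right) = - 7 n$)
$t{\left(M,B \right)} = \frac{1 + B}{M}$ ($t{\left(M,B \right)} = \frac{B + 1}{M - 0} = \frac{1 + B}{M + 0} = \frac{1 + B}{M}$)
$A = \frac{1}{4}$ ($A = \left(\frac{1 - 3}{4}\right)^{2} = \left(\frac{1}{4} \left(-2\right)\right)^{2} = \left(- \frac{1}{2}\right)^{2} = \frac{1}{4} \approx 0.25$)
$H = \frac{1}{4} \approx 0.25$
$H \left(-327\right) = \frac{1}{4} \left(-327\right) = - \frac{327}{4}$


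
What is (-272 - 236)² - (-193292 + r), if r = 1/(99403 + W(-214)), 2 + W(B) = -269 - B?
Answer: 44840413175/99346 ≈ 4.5136e+5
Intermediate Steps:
W(B) = -271 - B (W(B) = -2 + (-269 - B) = -271 - B)
r = 1/99346 (r = 1/(99403 + (-271 - 1*(-214))) = 1/(99403 + (-271 + 214)) = 1/(99403 - 57) = 1/99346 ≈ 1.0066e-5)
(-272 - 236)² - (-193292 + r) = (-272 - 236)² - (-193292 + 1/99346) = (-508)² - 1*(-19202787031/99346) = 258064 + 19202787031/99346 = 44840413175/99346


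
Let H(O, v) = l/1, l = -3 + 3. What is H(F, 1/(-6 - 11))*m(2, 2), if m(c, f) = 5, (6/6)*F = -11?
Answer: 0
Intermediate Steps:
F = -11
l = 0
H(O, v) = 0 (H(O, v) = 0/1 = 0*1 = 0)
H(F, 1/(-6 - 11))*m(2, 2) = 0*5 = 0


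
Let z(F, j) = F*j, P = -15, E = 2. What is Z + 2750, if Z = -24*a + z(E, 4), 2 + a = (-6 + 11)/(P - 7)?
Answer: 30926/11 ≈ 2811.5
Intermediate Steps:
a = -49/22 (a = -2 + (-6 + 11)/(-15 - 7) = -2 + 5/(-22) = -2 + 5*(-1/22) = -2 - 5/22 = -49/22 ≈ -2.2273)
Z = 676/11 (Z = -24*(-49/22) + 2*4 = 588/11 + 8 = 676/11 ≈ 61.455)
Z + 2750 = 676/11 + 2750 = 30926/11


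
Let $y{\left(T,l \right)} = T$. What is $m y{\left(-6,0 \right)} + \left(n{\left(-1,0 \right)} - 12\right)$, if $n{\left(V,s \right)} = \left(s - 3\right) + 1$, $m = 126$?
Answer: $-770$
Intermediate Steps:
$n{\left(V,s \right)} = -2 + s$ ($n{\left(V,s \right)} = \left(-3 + s\right) + 1 = -2 + s$)
$m y{\left(-6,0 \right)} + \left(n{\left(-1,0 \right)} - 12\right) = 126 \left(-6\right) + \left(\left(-2 + 0\right) - 12\right) = -756 - 14 = -770$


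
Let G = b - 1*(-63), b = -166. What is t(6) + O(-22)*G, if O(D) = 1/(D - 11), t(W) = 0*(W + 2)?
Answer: 103/33 ≈ 3.1212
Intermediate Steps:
t(W) = 0 (t(W) = 0*(2 + W) = 0)
O(D) = 1/(-11 + D)
G = -103 (G = -166 - 1*(-63) = -166 + 63 = -103)
t(6) + O(-22)*G = 0 - 103/(-11 - 22) = 0 - 103/(-33) = 0 - 1/33*(-103) = 0 + 103/33 = 103/33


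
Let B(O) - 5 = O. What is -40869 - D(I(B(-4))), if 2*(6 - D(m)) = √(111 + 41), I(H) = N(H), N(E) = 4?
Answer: -40875 + √38 ≈ -40869.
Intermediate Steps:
B(O) = 5 + O
I(H) = 4
D(m) = 6 - √38 (D(m) = 6 - √(111 + 41)/2 = 6 - √38)
-40869 - D(I(B(-4))) = -40869 - (6 - √38) = -40869 + (-6 + √38) = -40875 + √38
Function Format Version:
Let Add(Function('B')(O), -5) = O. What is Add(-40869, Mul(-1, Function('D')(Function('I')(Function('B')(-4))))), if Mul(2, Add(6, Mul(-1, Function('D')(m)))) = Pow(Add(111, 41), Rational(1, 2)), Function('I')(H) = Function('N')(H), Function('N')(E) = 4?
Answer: Add(-40875, Pow(38, Rational(1, 2))) ≈ -40869.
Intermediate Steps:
Function('B')(O) = Add(5, O)
Function('I')(H) = 4
Function('D')(m) = Add(6, Mul(-1, Pow(38, Rational(1, 2)))) (Function('D')(m) = Add(6, Mul(Rational(-1, 2), Pow(Add(111, 41), Rational(1, 2)))) = Add(6, Mul(Rational(-1, 2), Pow(152, Rational(1, 2)))) = Add(6, Mul(Rational(-1, 2), Mul(2, Pow(38, Rational(1, 2))))) = Add(6, Mul(-1, Pow(38, Rational(1, 2)))))
Add(-40869, Mul(-1, Function('D')(Function('I')(Function('B')(-4))))) = Add(-40869, Mul(-1, Add(6, Mul(-1, Pow(38, Rational(1, 2)))))) = Add(-40869, Add(-6, Pow(38, Rational(1, 2)))) = Add(-40875, Pow(38, Rational(1, 2)))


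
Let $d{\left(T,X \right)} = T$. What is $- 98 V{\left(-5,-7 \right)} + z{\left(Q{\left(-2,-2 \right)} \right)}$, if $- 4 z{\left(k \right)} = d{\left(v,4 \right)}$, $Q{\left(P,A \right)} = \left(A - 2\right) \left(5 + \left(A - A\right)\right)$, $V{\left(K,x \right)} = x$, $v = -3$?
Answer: $\frac{2747}{4} \approx 686.75$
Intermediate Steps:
$Q{\left(P,A \right)} = -10 + 5 A$ ($Q{\left(P,A \right)} = \left(-2 + A\right) \left(5 + 0\right) = \left(-2 + A\right) 5 = -10 + 5 A$)
$z{\left(k \right)} = \frac{3}{4}$ ($z{\left(k \right)} = \left(- \frac{1}{4}\right) \left(-3\right) = \frac{3}{4}$)
$- 98 V{\left(-5,-7 \right)} + z{\left(Q{\left(-2,-2 \right)} \right)} = \left(-98\right) \left(-7\right) + \frac{3}{4} = 686 + \frac{3}{4} = \frac{2747}{4}$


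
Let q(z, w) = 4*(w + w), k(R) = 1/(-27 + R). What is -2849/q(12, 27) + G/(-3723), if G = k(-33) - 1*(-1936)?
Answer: -18374999/1340280 ≈ -13.710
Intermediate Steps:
G = 116159/60 (G = 1/(-27 - 33) - 1*(-1936) = 1/(-60) + 1936 = -1/60 + 1936 = 116159/60 ≈ 1936.0)
q(z, w) = 8*w (q(z, w) = 4*(2*w) = 8*w)
-2849/q(12, 27) + G/(-3723) = -2849/(8*27) + (116159/60)/(-3723) = -2849/216 + (116159/60)*(-1/3723) = -2849*1/216 - 116159/223380 = -2849/216 - 116159/223380 = -18374999/1340280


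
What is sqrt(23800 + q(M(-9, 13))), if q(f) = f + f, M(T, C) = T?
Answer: sqrt(23782) ≈ 154.21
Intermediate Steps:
q(f) = 2*f
sqrt(23800 + q(M(-9, 13))) = sqrt(23800 + 2*(-9)) = sqrt(23800 - 18) = sqrt(23782)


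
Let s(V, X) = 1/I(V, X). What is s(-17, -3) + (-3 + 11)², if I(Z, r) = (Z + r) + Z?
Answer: 2367/37 ≈ 63.973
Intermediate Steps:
I(Z, r) = r + 2*Z
s(V, X) = 1/(X + 2*V)
s(-17, -3) + (-3 + 11)² = 1/(-3 + 2*(-17)) + (-3 + 11)² = 1/(-3 - 34) + 8² = 1/(-37) + 64 = -1/37 + 64 = 2367/37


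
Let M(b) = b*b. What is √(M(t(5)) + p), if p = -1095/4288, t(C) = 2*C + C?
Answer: √64568235/536 ≈ 14.991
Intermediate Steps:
t(C) = 3*C
M(b) = b²
p = -1095/4288 (p = -1095*1/4288 = -1095/4288 ≈ -0.25536)
√(M(t(5)) + p) = √((3*5)² - 1095/4288) = √(15² - 1095/4288) = √(225 - 1095/4288) = √(963705/4288) = √64568235/536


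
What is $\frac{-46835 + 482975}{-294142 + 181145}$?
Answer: $- \frac{436140}{112997} \approx -3.8597$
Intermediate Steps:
$\frac{-46835 + 482975}{-294142 + 181145} = \frac{436140}{-112997} = 436140 \left(- \frac{1}{112997}\right) = - \frac{436140}{112997}$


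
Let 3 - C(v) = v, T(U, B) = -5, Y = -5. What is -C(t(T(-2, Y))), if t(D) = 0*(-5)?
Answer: -3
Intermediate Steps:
t(D) = 0
C(v) = 3 - v
-C(t(T(-2, Y))) = -(3 - 1*0) = -(3 + 0) = -1*3 = -3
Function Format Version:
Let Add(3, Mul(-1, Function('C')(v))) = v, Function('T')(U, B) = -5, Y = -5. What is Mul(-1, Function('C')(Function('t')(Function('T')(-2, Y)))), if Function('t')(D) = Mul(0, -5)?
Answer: -3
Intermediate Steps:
Function('t')(D) = 0
Function('C')(v) = Add(3, Mul(-1, v))
Mul(-1, Function('C')(Function('t')(Function('T')(-2, Y)))) = Mul(-1, Add(3, Mul(-1, 0))) = Mul(-1, Add(3, 0)) = Mul(-1, 3) = -3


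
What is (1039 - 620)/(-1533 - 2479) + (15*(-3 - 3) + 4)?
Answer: -345451/4012 ≈ -86.104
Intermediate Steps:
(1039 - 620)/(-1533 - 2479) + (15*(-3 - 3) + 4) = 419/(-4012) + (15*(-6) + 4) = 419*(-1/4012) + (-90 + 4) = -419/4012 - 86 = -345451/4012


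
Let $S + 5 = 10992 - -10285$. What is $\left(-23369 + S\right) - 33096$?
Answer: $-35193$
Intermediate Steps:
$S = 21272$ ($S = -5 + \left(10992 - -10285\right) = -5 + \left(10992 + 10285\right) = -5 + 21277 = 21272$)
$\left(-23369 + S\right) - 33096 = \left(-23369 + 21272\right) - 33096 = -2097 - 33096 = -35193$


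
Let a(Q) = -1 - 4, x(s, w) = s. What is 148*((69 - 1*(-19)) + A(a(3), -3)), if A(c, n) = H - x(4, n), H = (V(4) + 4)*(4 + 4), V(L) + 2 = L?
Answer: 19536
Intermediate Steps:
V(L) = -2 + L
H = 48 (H = ((-2 + 4) + 4)*(4 + 4) = (2 + 4)*8 = 6*8 = 48)
a(Q) = -5
A(c, n) = 44 (A(c, n) = 48 - 1*4 = 48 - 4 = 44)
148*((69 - 1*(-19)) + A(a(3), -3)) = 148*((69 - 1*(-19)) + 44) = 148*((69 + 19) + 44) = 148*(88 + 44) = 148*132 = 19536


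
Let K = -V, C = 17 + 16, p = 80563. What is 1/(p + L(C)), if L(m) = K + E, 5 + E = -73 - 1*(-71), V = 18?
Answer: 1/80538 ≈ 1.2416e-5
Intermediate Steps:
E = -7 (E = -5 + (-73 - 1*(-71)) = -5 + (-73 + 71) = -5 - 2 = -7)
C = 33
K = -18 (K = -1*18 = -18)
L(m) = -25 (L(m) = -18 - 7 = -25)
1/(p + L(C)) = 1/(80563 - 25) = 1/80538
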